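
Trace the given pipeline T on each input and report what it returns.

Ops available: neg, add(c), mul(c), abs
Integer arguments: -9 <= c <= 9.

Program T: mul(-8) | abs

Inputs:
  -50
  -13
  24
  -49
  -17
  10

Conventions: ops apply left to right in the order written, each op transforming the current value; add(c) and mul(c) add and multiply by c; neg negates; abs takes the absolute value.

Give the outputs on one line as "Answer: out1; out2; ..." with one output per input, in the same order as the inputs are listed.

Execution, op by op:
  -50 -> 400 -> 400
  -13 -> 104 -> 104
  24 -> -192 -> 192
  -49 -> 392 -> 392
  -17 -> 136 -> 136
  10 -> -80 -> 80

400; 104; 192; 392; 136; 80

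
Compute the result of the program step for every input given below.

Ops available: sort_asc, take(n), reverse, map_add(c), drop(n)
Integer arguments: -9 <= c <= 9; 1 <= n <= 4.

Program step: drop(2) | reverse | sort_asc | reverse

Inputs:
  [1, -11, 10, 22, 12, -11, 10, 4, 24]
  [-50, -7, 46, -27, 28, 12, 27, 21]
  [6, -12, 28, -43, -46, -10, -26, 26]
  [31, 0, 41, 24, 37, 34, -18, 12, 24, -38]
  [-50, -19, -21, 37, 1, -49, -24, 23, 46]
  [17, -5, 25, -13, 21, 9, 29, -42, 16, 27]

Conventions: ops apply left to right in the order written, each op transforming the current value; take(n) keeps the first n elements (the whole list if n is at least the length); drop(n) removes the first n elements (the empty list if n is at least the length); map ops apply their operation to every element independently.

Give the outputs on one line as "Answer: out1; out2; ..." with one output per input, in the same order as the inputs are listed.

[24, 22, 12, 10, 10, 4, -11]; [46, 28, 27, 21, 12, -27]; [28, 26, -10, -26, -43, -46]; [41, 37, 34, 24, 24, 12, -18, -38]; [46, 37, 23, 1, -21, -24, -49]; [29, 27, 25, 21, 16, 9, -13, -42]

Execution, op by op:
  [1, -11, 10, 22, 12, -11, 10, 4, 24] -> [10, 22, 12, -11, 10, 4, 24] -> [24, 4, 10, -11, 12, 22, 10] -> [-11, 4, 10, 10, 12, 22, 24] -> [24, 22, 12, 10, 10, 4, -11]
  [-50, -7, 46, -27, 28, 12, 27, 21] -> [46, -27, 28, 12, 27, 21] -> [21, 27, 12, 28, -27, 46] -> [-27, 12, 21, 27, 28, 46] -> [46, 28, 27, 21, 12, -27]
  [6, -12, 28, -43, -46, -10, -26, 26] -> [28, -43, -46, -10, -26, 26] -> [26, -26, -10, -46, -43, 28] -> [-46, -43, -26, -10, 26, 28] -> [28, 26, -10, -26, -43, -46]
  [31, 0, 41, 24, 37, 34, -18, 12, 24, -38] -> [41, 24, 37, 34, -18, 12, 24, -38] -> [-38, 24, 12, -18, 34, 37, 24, 41] -> [-38, -18, 12, 24, 24, 34, 37, 41] -> [41, 37, 34, 24, 24, 12, -18, -38]
  [-50, -19, -21, 37, 1, -49, -24, 23, 46] -> [-21, 37, 1, -49, -24, 23, 46] -> [46, 23, -24, -49, 1, 37, -21] -> [-49, -24, -21, 1, 23, 37, 46] -> [46, 37, 23, 1, -21, -24, -49]
  [17, -5, 25, -13, 21, 9, 29, -42, 16, 27] -> [25, -13, 21, 9, 29, -42, 16, 27] -> [27, 16, -42, 29, 9, 21, -13, 25] -> [-42, -13, 9, 16, 21, 25, 27, 29] -> [29, 27, 25, 21, 16, 9, -13, -42]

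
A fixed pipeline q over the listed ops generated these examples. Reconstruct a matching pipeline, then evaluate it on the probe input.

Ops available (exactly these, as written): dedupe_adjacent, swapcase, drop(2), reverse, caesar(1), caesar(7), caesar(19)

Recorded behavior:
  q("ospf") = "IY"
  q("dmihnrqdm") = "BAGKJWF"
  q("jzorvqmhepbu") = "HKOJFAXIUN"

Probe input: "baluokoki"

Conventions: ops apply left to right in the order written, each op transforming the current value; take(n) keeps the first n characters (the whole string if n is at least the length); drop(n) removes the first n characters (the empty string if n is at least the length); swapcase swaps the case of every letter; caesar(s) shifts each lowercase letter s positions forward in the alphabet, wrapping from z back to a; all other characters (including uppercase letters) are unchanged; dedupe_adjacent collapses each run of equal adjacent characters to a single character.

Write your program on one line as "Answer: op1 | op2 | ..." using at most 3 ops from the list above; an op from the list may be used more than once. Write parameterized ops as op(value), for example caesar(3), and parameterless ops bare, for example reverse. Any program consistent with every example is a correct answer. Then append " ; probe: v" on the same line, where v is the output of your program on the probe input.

drop(2) | caesar(19) | swapcase ; probe: "ENHDHDB"

Check, running the answer program on each example:
  "ospf" -> "pf" -> "iy" -> "IY"
  "dmihnrqdm" -> "ihnrqdm" -> "bagkjwf" -> "BAGKJWF"
  "jzorvqmhepbu" -> "orvqmhepbu" -> "hkojfaxiun" -> "HKOJFAXIUN"
  probe: "baluokoki" -> "luokoki" -> "enhdhdb" -> "ENHDHDB"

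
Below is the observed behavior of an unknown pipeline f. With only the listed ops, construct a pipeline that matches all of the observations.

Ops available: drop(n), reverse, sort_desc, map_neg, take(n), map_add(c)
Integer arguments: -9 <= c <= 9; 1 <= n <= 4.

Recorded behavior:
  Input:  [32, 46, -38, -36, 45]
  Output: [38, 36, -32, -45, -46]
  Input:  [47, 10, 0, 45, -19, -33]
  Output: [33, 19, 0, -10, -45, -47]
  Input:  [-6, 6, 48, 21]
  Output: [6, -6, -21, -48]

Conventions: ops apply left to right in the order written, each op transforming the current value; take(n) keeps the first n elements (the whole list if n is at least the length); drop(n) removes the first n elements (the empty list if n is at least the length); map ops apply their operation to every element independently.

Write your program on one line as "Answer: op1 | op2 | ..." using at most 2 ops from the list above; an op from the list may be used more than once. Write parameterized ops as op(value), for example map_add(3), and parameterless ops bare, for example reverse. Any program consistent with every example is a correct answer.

map_neg | sort_desc

Check, running the answer program on each example:
  [32, 46, -38, -36, 45] -> [-32, -46, 38, 36, -45] -> [38, 36, -32, -45, -46]
  [47, 10, 0, 45, -19, -33] -> [-47, -10, 0, -45, 19, 33] -> [33, 19, 0, -10, -45, -47]
  [-6, 6, 48, 21] -> [6, -6, -48, -21] -> [6, -6, -21, -48]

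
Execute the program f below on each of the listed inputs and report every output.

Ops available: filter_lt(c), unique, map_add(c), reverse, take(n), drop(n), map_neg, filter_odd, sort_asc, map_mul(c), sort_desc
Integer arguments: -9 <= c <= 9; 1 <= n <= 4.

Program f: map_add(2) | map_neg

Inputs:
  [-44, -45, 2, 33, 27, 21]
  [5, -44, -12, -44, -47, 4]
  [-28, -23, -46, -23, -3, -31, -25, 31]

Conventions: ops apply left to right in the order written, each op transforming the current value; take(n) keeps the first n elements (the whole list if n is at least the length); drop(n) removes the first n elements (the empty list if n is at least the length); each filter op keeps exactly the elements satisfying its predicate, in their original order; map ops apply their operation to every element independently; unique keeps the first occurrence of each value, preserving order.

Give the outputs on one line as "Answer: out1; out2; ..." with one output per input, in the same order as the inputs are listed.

[42, 43, -4, -35, -29, -23]; [-7, 42, 10, 42, 45, -6]; [26, 21, 44, 21, 1, 29, 23, -33]

Execution, op by op:
  [-44, -45, 2, 33, 27, 21] -> [-42, -43, 4, 35, 29, 23] -> [42, 43, -4, -35, -29, -23]
  [5, -44, -12, -44, -47, 4] -> [7, -42, -10, -42, -45, 6] -> [-7, 42, 10, 42, 45, -6]
  [-28, -23, -46, -23, -3, -31, -25, 31] -> [-26, -21, -44, -21, -1, -29, -23, 33] -> [26, 21, 44, 21, 1, 29, 23, -33]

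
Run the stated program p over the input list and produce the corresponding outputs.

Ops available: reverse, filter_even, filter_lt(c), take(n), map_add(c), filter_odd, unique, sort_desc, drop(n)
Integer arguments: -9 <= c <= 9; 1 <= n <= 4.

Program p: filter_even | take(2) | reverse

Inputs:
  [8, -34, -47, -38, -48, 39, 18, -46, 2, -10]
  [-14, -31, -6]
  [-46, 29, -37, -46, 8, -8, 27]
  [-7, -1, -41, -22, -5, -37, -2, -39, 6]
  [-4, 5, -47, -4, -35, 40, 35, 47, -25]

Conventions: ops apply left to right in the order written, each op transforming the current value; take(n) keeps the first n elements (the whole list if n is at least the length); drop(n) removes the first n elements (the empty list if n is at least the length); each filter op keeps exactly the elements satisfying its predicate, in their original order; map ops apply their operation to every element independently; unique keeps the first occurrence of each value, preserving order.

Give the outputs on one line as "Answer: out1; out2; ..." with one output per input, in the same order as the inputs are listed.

[-34, 8]; [-6, -14]; [-46, -46]; [-2, -22]; [-4, -4]

Execution, op by op:
  [8, -34, -47, -38, -48, 39, 18, -46, 2, -10] -> [8, -34, -38, -48, 18, -46, 2, -10] -> [8, -34] -> [-34, 8]
  [-14, -31, -6] -> [-14, -6] -> [-14, -6] -> [-6, -14]
  [-46, 29, -37, -46, 8, -8, 27] -> [-46, -46, 8, -8] -> [-46, -46] -> [-46, -46]
  [-7, -1, -41, -22, -5, -37, -2, -39, 6] -> [-22, -2, 6] -> [-22, -2] -> [-2, -22]
  [-4, 5, -47, -4, -35, 40, 35, 47, -25] -> [-4, -4, 40] -> [-4, -4] -> [-4, -4]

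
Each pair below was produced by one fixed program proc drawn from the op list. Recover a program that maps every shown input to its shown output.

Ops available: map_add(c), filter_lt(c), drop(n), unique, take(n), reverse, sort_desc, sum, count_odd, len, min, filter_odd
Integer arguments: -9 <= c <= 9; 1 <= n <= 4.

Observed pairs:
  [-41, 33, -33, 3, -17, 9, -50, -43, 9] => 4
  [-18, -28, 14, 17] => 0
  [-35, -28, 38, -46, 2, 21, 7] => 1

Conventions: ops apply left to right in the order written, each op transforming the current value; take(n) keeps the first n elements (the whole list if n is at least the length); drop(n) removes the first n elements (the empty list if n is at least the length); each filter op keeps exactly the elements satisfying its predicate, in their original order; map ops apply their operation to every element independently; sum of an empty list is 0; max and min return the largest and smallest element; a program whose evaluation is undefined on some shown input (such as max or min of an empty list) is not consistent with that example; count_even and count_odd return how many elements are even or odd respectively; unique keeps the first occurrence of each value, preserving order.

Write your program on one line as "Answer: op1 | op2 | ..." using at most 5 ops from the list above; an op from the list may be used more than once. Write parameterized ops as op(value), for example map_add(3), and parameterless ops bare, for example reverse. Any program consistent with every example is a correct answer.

filter_odd | reverse | map_add(5) | filter_lt(0) | len

Check, running the answer program on each example:
  [-41, 33, -33, 3, -17, 9, -50, -43, 9] -> [-41, 33, -33, 3, -17, 9, -43, 9] -> [9, -43, 9, -17, 3, -33, 33, -41] -> [14, -38, 14, -12, 8, -28, 38, -36] -> [-38, -12, -28, -36] -> 4
  [-18, -28, 14, 17] -> [17] -> [17] -> [22] -> [] -> 0
  [-35, -28, 38, -46, 2, 21, 7] -> [-35, 21, 7] -> [7, 21, -35] -> [12, 26, -30] -> [-30] -> 1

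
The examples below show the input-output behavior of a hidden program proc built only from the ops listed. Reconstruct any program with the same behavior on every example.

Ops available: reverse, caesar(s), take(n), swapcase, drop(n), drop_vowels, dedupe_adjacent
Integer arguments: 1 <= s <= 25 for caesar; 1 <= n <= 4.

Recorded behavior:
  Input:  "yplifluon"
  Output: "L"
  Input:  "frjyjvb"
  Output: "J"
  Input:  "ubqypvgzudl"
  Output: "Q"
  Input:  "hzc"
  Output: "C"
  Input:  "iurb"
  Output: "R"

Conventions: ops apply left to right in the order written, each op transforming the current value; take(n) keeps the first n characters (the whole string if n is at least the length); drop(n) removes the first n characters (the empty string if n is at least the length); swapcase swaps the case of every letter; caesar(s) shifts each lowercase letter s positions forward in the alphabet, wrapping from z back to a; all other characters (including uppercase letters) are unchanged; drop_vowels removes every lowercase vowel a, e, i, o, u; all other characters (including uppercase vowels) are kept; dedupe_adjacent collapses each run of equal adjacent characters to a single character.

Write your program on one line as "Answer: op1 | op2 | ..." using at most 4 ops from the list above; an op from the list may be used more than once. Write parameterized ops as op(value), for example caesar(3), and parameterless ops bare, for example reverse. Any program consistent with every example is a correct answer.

drop(2) | take(1) | swapcase

Check, running the answer program on each example:
  "yplifluon" -> "lifluon" -> "l" -> "L"
  "frjyjvb" -> "jyjvb" -> "j" -> "J"
  "ubqypvgzudl" -> "qypvgzudl" -> "q" -> "Q"
  "hzc" -> "c" -> "c" -> "C"
  "iurb" -> "rb" -> "r" -> "R"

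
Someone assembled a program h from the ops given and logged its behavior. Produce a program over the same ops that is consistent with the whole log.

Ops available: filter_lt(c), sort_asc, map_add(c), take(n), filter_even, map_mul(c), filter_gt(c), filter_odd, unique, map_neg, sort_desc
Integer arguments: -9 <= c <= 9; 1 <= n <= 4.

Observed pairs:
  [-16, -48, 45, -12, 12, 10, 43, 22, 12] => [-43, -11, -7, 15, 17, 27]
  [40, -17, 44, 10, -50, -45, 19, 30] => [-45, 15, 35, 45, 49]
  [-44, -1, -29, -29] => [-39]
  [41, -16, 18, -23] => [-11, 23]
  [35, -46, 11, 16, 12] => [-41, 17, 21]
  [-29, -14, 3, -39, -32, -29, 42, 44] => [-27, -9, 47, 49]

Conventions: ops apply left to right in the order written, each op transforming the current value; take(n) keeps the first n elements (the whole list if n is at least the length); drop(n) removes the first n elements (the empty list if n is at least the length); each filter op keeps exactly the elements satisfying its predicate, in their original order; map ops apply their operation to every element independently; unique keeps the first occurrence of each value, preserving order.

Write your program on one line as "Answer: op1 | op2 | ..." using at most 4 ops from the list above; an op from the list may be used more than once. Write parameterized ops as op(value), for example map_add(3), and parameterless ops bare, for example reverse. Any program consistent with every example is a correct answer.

unique | sort_asc | map_add(5) | filter_odd

Check, running the answer program on each example:
  [-16, -48, 45, -12, 12, 10, 43, 22, 12] -> [-16, -48, 45, -12, 12, 10, 43, 22] -> [-48, -16, -12, 10, 12, 22, 43, 45] -> [-43, -11, -7, 15, 17, 27, 48, 50] -> [-43, -11, -7, 15, 17, 27]
  [40, -17, 44, 10, -50, -45, 19, 30] -> [40, -17, 44, 10, -50, -45, 19, 30] -> [-50, -45, -17, 10, 19, 30, 40, 44] -> [-45, -40, -12, 15, 24, 35, 45, 49] -> [-45, 15, 35, 45, 49]
  [-44, -1, -29, -29] -> [-44, -1, -29] -> [-44, -29, -1] -> [-39, -24, 4] -> [-39]
  [41, -16, 18, -23] -> [41, -16, 18, -23] -> [-23, -16, 18, 41] -> [-18, -11, 23, 46] -> [-11, 23]
  [35, -46, 11, 16, 12] -> [35, -46, 11, 16, 12] -> [-46, 11, 12, 16, 35] -> [-41, 16, 17, 21, 40] -> [-41, 17, 21]
  [-29, -14, 3, -39, -32, -29, 42, 44] -> [-29, -14, 3, -39, -32, 42, 44] -> [-39, -32, -29, -14, 3, 42, 44] -> [-34, -27, -24, -9, 8, 47, 49] -> [-27, -9, 47, 49]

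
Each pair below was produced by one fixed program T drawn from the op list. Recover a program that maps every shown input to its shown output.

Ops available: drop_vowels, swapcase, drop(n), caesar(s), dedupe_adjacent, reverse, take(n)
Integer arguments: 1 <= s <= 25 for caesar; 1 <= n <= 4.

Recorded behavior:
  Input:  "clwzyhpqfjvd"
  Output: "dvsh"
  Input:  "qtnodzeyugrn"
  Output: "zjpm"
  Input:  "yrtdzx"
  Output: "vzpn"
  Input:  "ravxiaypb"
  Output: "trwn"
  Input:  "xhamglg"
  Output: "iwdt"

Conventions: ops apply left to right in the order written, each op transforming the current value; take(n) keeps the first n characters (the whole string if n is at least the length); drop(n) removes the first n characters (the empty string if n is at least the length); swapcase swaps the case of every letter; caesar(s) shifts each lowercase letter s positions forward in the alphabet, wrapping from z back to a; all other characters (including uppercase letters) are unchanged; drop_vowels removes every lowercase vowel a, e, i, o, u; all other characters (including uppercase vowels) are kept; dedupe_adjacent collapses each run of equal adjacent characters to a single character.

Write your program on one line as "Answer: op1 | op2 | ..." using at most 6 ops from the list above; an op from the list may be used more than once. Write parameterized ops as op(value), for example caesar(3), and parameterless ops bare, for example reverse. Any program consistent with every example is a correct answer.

caesar(6) | drop_vowels | take(4) | reverse | caesar(16)

Check, running the answer program on each example:
  "clwzyhpqfjvd" -> "ircfenvwlpbj" -> "rcfnvwlpbj" -> "rcfn" -> "nfcr" -> "dvsh"
  "qtnodzeyugrn" -> "wztujfkeamxt" -> "wztjfkmxt" -> "wztj" -> "jtzw" -> "zjpm"
  "yrtdzx" -> "exzjfd" -> "xzjfd" -> "xzjf" -> "fjzx" -> "vzpn"
  "ravxiaypb" -> "xgbdogevh" -> "xgbdgvh" -> "xgbd" -> "dbgx" -> "trwn"
  "xhamglg" -> "dngsmrm" -> "dngsmrm" -> "dngs" -> "sgnd" -> "iwdt"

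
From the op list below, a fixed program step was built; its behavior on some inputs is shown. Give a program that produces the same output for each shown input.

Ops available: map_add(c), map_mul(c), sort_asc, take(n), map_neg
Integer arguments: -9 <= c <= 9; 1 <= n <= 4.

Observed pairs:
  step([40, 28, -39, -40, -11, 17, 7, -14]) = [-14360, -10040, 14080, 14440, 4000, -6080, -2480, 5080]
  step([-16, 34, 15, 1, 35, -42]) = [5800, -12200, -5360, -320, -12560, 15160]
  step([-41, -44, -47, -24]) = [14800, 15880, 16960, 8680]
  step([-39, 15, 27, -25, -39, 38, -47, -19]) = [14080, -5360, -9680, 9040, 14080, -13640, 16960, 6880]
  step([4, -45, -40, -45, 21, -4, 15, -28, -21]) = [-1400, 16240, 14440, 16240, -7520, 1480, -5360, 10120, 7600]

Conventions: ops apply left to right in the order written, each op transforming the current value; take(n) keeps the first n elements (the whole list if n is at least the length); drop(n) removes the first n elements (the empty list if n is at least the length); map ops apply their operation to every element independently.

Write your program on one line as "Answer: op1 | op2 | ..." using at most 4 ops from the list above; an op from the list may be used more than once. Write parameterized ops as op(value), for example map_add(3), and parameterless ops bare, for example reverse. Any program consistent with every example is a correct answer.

map_mul(-9) | map_add(1) | map_mul(-5) | map_mul(-8)

Check, running the answer program on each example:
  [40, 28, -39, -40, -11, 17, 7, -14] -> [-360, -252, 351, 360, 99, -153, -63, 126] -> [-359, -251, 352, 361, 100, -152, -62, 127] -> [1795, 1255, -1760, -1805, -500, 760, 310, -635] -> [-14360, -10040, 14080, 14440, 4000, -6080, -2480, 5080]
  [-16, 34, 15, 1, 35, -42] -> [144, -306, -135, -9, -315, 378] -> [145, -305, -134, -8, -314, 379] -> [-725, 1525, 670, 40, 1570, -1895] -> [5800, -12200, -5360, -320, -12560, 15160]
  [-41, -44, -47, -24] -> [369, 396, 423, 216] -> [370, 397, 424, 217] -> [-1850, -1985, -2120, -1085] -> [14800, 15880, 16960, 8680]
  [-39, 15, 27, -25, -39, 38, -47, -19] -> [351, -135, -243, 225, 351, -342, 423, 171] -> [352, -134, -242, 226, 352, -341, 424, 172] -> [-1760, 670, 1210, -1130, -1760, 1705, -2120, -860] -> [14080, -5360, -9680, 9040, 14080, -13640, 16960, 6880]
  [4, -45, -40, -45, 21, -4, 15, -28, -21] -> [-36, 405, 360, 405, -189, 36, -135, 252, 189] -> [-35, 406, 361, 406, -188, 37, -134, 253, 190] -> [175, -2030, -1805, -2030, 940, -185, 670, -1265, -950] -> [-1400, 16240, 14440, 16240, -7520, 1480, -5360, 10120, 7600]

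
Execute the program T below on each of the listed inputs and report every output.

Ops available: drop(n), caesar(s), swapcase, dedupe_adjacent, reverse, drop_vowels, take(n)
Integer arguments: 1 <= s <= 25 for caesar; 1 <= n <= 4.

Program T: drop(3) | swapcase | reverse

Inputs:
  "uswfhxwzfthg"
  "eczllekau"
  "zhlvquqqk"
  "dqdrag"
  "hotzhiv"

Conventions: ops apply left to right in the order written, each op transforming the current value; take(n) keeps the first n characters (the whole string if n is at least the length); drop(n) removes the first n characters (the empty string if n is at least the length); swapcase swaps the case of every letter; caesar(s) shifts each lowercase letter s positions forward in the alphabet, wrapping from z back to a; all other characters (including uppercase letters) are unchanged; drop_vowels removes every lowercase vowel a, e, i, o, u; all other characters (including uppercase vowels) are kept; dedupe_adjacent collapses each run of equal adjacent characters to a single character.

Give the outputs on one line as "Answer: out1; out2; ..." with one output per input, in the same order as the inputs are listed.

"GHTFZWXHF"; "UAKELL"; "KQQUQV"; "GAR"; "VIHZ"

Execution, op by op:
  "uswfhxwzfthg" -> "fhxwzfthg" -> "FHXWZFTHG" -> "GHTFZWXHF"
  "eczllekau" -> "llekau" -> "LLEKAU" -> "UAKELL"
  "zhlvquqqk" -> "vquqqk" -> "VQUQQK" -> "KQQUQV"
  "dqdrag" -> "rag" -> "RAG" -> "GAR"
  "hotzhiv" -> "zhiv" -> "ZHIV" -> "VIHZ"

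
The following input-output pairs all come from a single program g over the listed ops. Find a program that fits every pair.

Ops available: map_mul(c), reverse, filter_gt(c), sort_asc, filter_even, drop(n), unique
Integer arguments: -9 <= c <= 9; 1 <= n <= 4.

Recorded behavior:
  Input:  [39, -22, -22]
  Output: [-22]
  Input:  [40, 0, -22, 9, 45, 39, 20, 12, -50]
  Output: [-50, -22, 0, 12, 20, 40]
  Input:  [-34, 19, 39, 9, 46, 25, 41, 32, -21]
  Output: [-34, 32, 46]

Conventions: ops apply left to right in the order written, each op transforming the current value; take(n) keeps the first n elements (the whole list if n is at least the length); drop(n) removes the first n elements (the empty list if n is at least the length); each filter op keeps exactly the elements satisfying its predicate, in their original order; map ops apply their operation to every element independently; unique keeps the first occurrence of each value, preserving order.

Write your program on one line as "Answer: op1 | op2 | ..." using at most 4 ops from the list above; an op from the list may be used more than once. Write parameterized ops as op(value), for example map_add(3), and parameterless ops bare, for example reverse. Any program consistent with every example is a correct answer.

filter_even | sort_asc | unique

Check, running the answer program on each example:
  [39, -22, -22] -> [-22, -22] -> [-22, -22] -> [-22]
  [40, 0, -22, 9, 45, 39, 20, 12, -50] -> [40, 0, -22, 20, 12, -50] -> [-50, -22, 0, 12, 20, 40] -> [-50, -22, 0, 12, 20, 40]
  [-34, 19, 39, 9, 46, 25, 41, 32, -21] -> [-34, 46, 32] -> [-34, 32, 46] -> [-34, 32, 46]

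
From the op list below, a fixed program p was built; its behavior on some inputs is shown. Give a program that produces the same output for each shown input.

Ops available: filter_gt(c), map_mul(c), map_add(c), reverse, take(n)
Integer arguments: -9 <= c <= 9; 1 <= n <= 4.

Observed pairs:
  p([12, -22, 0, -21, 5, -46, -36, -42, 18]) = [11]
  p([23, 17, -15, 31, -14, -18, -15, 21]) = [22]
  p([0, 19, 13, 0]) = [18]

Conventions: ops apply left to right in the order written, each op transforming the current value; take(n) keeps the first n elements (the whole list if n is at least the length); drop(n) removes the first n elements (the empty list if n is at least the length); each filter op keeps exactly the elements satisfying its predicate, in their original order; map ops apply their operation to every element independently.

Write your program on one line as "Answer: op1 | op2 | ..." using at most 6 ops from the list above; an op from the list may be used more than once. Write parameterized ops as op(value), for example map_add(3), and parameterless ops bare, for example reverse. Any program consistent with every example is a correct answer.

filter_gt(-8) | map_add(-9) | filter_gt(-8) | take(1) | map_add(8)

Check, running the answer program on each example:
  [12, -22, 0, -21, 5, -46, -36, -42, 18] -> [12, 0, 5, 18] -> [3, -9, -4, 9] -> [3, -4, 9] -> [3] -> [11]
  [23, 17, -15, 31, -14, -18, -15, 21] -> [23, 17, 31, 21] -> [14, 8, 22, 12] -> [14, 8, 22, 12] -> [14] -> [22]
  [0, 19, 13, 0] -> [0, 19, 13, 0] -> [-9, 10, 4, -9] -> [10, 4] -> [10] -> [18]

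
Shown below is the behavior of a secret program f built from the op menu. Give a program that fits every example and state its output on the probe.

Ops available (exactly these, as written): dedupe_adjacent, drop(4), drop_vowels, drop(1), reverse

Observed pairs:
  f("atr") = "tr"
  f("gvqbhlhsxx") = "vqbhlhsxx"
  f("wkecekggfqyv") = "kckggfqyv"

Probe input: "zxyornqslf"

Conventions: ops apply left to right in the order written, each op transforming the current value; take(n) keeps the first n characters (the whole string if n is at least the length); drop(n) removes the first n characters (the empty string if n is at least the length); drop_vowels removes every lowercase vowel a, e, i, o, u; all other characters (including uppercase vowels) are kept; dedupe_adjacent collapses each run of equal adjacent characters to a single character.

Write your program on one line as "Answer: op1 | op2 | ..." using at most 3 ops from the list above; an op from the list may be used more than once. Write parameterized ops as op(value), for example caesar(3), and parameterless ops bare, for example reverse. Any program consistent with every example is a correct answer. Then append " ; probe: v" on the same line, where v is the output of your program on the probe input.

drop(1) | drop_vowels ; probe: "xyrnqslf"

Check, running the answer program on each example:
  "atr" -> "tr" -> "tr"
  "gvqbhlhsxx" -> "vqbhlhsxx" -> "vqbhlhsxx"
  "wkecekggfqyv" -> "kecekggfqyv" -> "kckggfqyv"
  probe: "zxyornqslf" -> "xyornqslf" -> "xyrnqslf"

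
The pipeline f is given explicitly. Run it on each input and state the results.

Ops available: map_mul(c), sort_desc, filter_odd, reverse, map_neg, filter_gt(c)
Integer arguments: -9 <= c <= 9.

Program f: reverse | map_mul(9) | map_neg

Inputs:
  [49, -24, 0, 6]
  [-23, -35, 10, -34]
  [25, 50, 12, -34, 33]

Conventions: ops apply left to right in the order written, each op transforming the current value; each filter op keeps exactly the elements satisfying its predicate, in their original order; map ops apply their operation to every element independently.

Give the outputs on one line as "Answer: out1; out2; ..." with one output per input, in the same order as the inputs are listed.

[-54, 0, 216, -441]; [306, -90, 315, 207]; [-297, 306, -108, -450, -225]

Execution, op by op:
  [49, -24, 0, 6] -> [6, 0, -24, 49] -> [54, 0, -216, 441] -> [-54, 0, 216, -441]
  [-23, -35, 10, -34] -> [-34, 10, -35, -23] -> [-306, 90, -315, -207] -> [306, -90, 315, 207]
  [25, 50, 12, -34, 33] -> [33, -34, 12, 50, 25] -> [297, -306, 108, 450, 225] -> [-297, 306, -108, -450, -225]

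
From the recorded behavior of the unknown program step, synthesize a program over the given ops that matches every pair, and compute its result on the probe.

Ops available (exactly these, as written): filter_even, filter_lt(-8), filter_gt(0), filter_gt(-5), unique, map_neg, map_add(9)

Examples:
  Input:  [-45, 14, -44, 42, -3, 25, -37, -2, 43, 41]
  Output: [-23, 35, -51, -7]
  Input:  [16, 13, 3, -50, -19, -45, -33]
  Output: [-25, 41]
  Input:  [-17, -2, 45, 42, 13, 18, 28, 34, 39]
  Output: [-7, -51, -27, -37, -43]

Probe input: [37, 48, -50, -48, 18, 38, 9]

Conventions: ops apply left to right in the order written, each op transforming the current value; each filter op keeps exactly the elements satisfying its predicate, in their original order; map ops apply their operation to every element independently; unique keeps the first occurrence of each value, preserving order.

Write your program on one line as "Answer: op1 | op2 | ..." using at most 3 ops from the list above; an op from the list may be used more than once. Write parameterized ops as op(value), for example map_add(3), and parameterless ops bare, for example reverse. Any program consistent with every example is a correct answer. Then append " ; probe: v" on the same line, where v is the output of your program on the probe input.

filter_even | map_add(9) | map_neg ; probe: [-57, 41, 39, -27, -47]

Check, running the answer program on each example:
  [-45, 14, -44, 42, -3, 25, -37, -2, 43, 41] -> [14, -44, 42, -2] -> [23, -35, 51, 7] -> [-23, 35, -51, -7]
  [16, 13, 3, -50, -19, -45, -33] -> [16, -50] -> [25, -41] -> [-25, 41]
  [-17, -2, 45, 42, 13, 18, 28, 34, 39] -> [-2, 42, 18, 28, 34] -> [7, 51, 27, 37, 43] -> [-7, -51, -27, -37, -43]
  probe: [37, 48, -50, -48, 18, 38, 9] -> [48, -50, -48, 18, 38] -> [57, -41, -39, 27, 47] -> [-57, 41, 39, -27, -47]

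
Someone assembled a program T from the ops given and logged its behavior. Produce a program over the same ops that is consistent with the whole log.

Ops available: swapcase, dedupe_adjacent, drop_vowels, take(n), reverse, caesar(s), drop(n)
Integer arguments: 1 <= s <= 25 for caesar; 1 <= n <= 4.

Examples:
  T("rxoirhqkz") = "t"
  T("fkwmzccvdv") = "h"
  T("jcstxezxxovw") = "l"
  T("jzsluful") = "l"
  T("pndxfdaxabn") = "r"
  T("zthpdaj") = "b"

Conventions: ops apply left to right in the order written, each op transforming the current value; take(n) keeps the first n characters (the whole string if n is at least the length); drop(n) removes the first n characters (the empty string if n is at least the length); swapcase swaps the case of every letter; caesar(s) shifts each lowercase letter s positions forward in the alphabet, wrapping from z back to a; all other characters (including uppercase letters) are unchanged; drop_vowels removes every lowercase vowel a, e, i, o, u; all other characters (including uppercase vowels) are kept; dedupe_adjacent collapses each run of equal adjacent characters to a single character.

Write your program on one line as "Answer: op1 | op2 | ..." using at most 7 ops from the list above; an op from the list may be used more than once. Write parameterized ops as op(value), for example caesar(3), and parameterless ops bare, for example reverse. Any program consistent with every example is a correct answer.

dedupe_adjacent | caesar(6) | take(3) | caesar(14) | take(1) | caesar(8)

Check, running the answer program on each example:
  "rxoirhqkz" -> "rxoirhqkz" -> "xduoxnwqf" -> "xdu" -> "lri" -> "l" -> "t"
  "fkwmzccvdv" -> "fkwmzcvdv" -> "lqcsfibjb" -> "lqc" -> "zeq" -> "z" -> "h"
  "jcstxezxxovw" -> "jcstxezxovw" -> "piyzdkfdubc" -> "piy" -> "dwm" -> "d" -> "l"
  "jzsluful" -> "jzsluful" -> "pfyralar" -> "pfy" -> "dtm" -> "d" -> "l"
  "pndxfdaxabn" -> "pndxfdaxabn" -> "vtjdljgdght" -> "vtj" -> "jhx" -> "j" -> "r"
  "zthpdaj" -> "zthpdaj" -> "fznvjgp" -> "fzn" -> "tnb" -> "t" -> "b"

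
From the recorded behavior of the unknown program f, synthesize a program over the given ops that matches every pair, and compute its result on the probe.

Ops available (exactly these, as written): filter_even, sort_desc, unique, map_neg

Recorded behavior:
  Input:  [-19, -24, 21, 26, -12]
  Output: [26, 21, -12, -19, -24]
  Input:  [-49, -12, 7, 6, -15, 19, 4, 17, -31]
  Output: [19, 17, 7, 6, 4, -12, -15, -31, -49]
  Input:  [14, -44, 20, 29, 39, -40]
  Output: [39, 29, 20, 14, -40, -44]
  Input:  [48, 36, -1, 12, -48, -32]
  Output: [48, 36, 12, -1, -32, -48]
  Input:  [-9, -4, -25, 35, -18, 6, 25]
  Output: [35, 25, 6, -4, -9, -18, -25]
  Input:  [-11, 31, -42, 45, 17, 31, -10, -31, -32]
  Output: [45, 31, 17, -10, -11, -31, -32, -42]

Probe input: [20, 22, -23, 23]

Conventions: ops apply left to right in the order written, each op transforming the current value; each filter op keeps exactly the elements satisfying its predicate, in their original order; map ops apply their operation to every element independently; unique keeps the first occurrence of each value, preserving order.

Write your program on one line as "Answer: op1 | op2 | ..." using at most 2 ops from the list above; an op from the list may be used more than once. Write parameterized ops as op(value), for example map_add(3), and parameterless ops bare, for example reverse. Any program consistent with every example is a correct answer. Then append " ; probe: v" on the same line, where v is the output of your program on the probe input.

unique | sort_desc ; probe: [23, 22, 20, -23]

Check, running the answer program on each example:
  [-19, -24, 21, 26, -12] -> [-19, -24, 21, 26, -12] -> [26, 21, -12, -19, -24]
  [-49, -12, 7, 6, -15, 19, 4, 17, -31] -> [-49, -12, 7, 6, -15, 19, 4, 17, -31] -> [19, 17, 7, 6, 4, -12, -15, -31, -49]
  [14, -44, 20, 29, 39, -40] -> [14, -44, 20, 29, 39, -40] -> [39, 29, 20, 14, -40, -44]
  [48, 36, -1, 12, -48, -32] -> [48, 36, -1, 12, -48, -32] -> [48, 36, 12, -1, -32, -48]
  [-9, -4, -25, 35, -18, 6, 25] -> [-9, -4, -25, 35, -18, 6, 25] -> [35, 25, 6, -4, -9, -18, -25]
  [-11, 31, -42, 45, 17, 31, -10, -31, -32] -> [-11, 31, -42, 45, 17, -10, -31, -32] -> [45, 31, 17, -10, -11, -31, -32, -42]
  probe: [20, 22, -23, 23] -> [20, 22, -23, 23] -> [23, 22, 20, -23]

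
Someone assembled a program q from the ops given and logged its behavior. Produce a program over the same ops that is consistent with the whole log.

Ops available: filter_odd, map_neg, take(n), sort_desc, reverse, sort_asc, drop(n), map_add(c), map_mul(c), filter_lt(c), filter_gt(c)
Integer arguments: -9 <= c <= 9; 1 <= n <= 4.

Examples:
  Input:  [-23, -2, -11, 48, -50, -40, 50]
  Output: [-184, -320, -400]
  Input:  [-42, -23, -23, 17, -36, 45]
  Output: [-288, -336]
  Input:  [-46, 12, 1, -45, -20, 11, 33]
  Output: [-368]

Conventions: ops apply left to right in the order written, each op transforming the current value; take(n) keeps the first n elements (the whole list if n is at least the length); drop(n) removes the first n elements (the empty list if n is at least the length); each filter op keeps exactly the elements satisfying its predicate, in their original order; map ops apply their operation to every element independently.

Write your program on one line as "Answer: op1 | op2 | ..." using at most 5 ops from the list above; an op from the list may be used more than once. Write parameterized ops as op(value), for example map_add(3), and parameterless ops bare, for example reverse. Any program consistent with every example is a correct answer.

sort_desc | filter_lt(-1) | map_neg | drop(2) | map_mul(-8)

Check, running the answer program on each example:
  [-23, -2, -11, 48, -50, -40, 50] -> [50, 48, -2, -11, -23, -40, -50] -> [-2, -11, -23, -40, -50] -> [2, 11, 23, 40, 50] -> [23, 40, 50] -> [-184, -320, -400]
  [-42, -23, -23, 17, -36, 45] -> [45, 17, -23, -23, -36, -42] -> [-23, -23, -36, -42] -> [23, 23, 36, 42] -> [36, 42] -> [-288, -336]
  [-46, 12, 1, -45, -20, 11, 33] -> [33, 12, 11, 1, -20, -45, -46] -> [-20, -45, -46] -> [20, 45, 46] -> [46] -> [-368]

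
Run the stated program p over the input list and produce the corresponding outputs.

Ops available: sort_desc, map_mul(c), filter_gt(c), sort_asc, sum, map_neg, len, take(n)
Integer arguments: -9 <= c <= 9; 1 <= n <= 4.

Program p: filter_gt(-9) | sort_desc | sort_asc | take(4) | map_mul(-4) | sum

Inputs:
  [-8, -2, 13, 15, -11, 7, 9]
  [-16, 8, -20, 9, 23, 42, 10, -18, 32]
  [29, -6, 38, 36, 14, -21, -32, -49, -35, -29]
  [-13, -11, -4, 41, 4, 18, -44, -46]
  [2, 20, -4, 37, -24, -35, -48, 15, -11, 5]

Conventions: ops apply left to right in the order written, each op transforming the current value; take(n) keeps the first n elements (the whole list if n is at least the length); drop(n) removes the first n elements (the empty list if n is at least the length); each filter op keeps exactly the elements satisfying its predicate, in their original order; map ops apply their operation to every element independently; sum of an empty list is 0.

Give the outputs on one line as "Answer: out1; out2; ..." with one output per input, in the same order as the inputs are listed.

Execution, op by op:
  [-8, -2, 13, 15, -11, 7, 9] -> [-8, -2, 13, 15, 7, 9] -> [15, 13, 9, 7, -2, -8] -> [-8, -2, 7, 9, 13, 15] -> [-8, -2, 7, 9] -> [32, 8, -28, -36] -> -24
  [-16, 8, -20, 9, 23, 42, 10, -18, 32] -> [8, 9, 23, 42, 10, 32] -> [42, 32, 23, 10, 9, 8] -> [8, 9, 10, 23, 32, 42] -> [8, 9, 10, 23] -> [-32, -36, -40, -92] -> -200
  [29, -6, 38, 36, 14, -21, -32, -49, -35, -29] -> [29, -6, 38, 36, 14] -> [38, 36, 29, 14, -6] -> [-6, 14, 29, 36, 38] -> [-6, 14, 29, 36] -> [24, -56, -116, -144] -> -292
  [-13, -11, -4, 41, 4, 18, -44, -46] -> [-4, 41, 4, 18] -> [41, 18, 4, -4] -> [-4, 4, 18, 41] -> [-4, 4, 18, 41] -> [16, -16, -72, -164] -> -236
  [2, 20, -4, 37, -24, -35, -48, 15, -11, 5] -> [2, 20, -4, 37, 15, 5] -> [37, 20, 15, 5, 2, -4] -> [-4, 2, 5, 15, 20, 37] -> [-4, 2, 5, 15] -> [16, -8, -20, -60] -> -72

-24; -200; -292; -236; -72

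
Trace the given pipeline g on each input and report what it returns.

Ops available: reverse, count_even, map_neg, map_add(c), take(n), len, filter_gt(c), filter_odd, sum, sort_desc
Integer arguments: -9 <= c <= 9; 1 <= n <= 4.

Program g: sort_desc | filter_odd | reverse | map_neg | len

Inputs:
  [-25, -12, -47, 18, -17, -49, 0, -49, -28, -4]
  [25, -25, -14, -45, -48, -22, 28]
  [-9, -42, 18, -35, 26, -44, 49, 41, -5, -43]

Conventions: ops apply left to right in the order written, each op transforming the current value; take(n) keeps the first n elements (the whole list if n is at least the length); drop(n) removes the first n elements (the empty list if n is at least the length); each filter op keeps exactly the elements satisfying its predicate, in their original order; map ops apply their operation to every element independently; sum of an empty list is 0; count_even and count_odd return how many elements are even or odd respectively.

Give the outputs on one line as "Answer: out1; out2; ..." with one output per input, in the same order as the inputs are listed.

Execution, op by op:
  [-25, -12, -47, 18, -17, -49, 0, -49, -28, -4] -> [18, 0, -4, -12, -17, -25, -28, -47, -49, -49] -> [-17, -25, -47, -49, -49] -> [-49, -49, -47, -25, -17] -> [49, 49, 47, 25, 17] -> 5
  [25, -25, -14, -45, -48, -22, 28] -> [28, 25, -14, -22, -25, -45, -48] -> [25, -25, -45] -> [-45, -25, 25] -> [45, 25, -25] -> 3
  [-9, -42, 18, -35, 26, -44, 49, 41, -5, -43] -> [49, 41, 26, 18, -5, -9, -35, -42, -43, -44] -> [49, 41, -5, -9, -35, -43] -> [-43, -35, -9, -5, 41, 49] -> [43, 35, 9, 5, -41, -49] -> 6

5; 3; 6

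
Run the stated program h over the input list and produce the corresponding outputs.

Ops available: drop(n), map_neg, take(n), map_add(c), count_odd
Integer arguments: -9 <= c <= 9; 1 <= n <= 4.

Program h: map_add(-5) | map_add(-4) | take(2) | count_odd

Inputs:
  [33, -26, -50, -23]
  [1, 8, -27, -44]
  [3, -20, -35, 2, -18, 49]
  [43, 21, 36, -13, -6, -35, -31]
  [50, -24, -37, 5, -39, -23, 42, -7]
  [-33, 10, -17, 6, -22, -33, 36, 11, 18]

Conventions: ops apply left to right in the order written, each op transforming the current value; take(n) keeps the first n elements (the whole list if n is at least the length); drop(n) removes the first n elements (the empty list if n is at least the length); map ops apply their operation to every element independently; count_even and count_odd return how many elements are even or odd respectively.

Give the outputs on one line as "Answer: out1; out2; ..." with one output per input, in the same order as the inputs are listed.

1; 1; 1; 0; 2; 1

Execution, op by op:
  [33, -26, -50, -23] -> [28, -31, -55, -28] -> [24, -35, -59, -32] -> [24, -35] -> 1
  [1, 8, -27, -44] -> [-4, 3, -32, -49] -> [-8, -1, -36, -53] -> [-8, -1] -> 1
  [3, -20, -35, 2, -18, 49] -> [-2, -25, -40, -3, -23, 44] -> [-6, -29, -44, -7, -27, 40] -> [-6, -29] -> 1
  [43, 21, 36, -13, -6, -35, -31] -> [38, 16, 31, -18, -11, -40, -36] -> [34, 12, 27, -22, -15, -44, -40] -> [34, 12] -> 0
  [50, -24, -37, 5, -39, -23, 42, -7] -> [45, -29, -42, 0, -44, -28, 37, -12] -> [41, -33, -46, -4, -48, -32, 33, -16] -> [41, -33] -> 2
  [-33, 10, -17, 6, -22, -33, 36, 11, 18] -> [-38, 5, -22, 1, -27, -38, 31, 6, 13] -> [-42, 1, -26, -3, -31, -42, 27, 2, 9] -> [-42, 1] -> 1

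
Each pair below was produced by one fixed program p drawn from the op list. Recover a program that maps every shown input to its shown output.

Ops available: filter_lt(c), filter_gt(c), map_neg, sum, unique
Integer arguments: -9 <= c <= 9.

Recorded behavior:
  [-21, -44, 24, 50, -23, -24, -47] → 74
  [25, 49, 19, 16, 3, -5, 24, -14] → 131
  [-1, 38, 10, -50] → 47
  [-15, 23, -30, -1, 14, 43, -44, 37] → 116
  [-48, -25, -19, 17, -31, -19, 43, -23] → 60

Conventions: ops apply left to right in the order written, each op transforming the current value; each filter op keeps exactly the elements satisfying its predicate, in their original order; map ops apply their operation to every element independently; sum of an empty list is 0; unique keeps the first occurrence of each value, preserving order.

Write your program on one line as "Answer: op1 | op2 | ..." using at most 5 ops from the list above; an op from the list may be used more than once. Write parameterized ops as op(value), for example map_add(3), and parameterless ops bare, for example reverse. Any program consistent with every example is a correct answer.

map_neg | filter_lt(8) | map_neg | sum

Check, running the answer program on each example:
  [-21, -44, 24, 50, -23, -24, -47] -> [21, 44, -24, -50, 23, 24, 47] -> [-24, -50] -> [24, 50] -> 74
  [25, 49, 19, 16, 3, -5, 24, -14] -> [-25, -49, -19, -16, -3, 5, -24, 14] -> [-25, -49, -19, -16, -3, 5, -24] -> [25, 49, 19, 16, 3, -5, 24] -> 131
  [-1, 38, 10, -50] -> [1, -38, -10, 50] -> [1, -38, -10] -> [-1, 38, 10] -> 47
  [-15, 23, -30, -1, 14, 43, -44, 37] -> [15, -23, 30, 1, -14, -43, 44, -37] -> [-23, 1, -14, -43, -37] -> [23, -1, 14, 43, 37] -> 116
  [-48, -25, -19, 17, -31, -19, 43, -23] -> [48, 25, 19, -17, 31, 19, -43, 23] -> [-17, -43] -> [17, 43] -> 60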